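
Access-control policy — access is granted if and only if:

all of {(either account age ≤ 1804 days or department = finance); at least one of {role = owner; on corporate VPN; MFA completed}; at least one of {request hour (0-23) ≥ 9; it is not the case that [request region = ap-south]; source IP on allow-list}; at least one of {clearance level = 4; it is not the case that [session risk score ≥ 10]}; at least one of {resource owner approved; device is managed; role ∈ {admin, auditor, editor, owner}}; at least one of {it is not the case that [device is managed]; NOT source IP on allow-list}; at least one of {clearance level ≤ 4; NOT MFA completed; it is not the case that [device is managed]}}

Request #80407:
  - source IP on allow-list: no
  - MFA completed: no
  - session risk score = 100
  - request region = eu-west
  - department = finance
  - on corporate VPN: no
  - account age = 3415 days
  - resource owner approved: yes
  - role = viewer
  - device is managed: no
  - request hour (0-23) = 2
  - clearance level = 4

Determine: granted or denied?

Atomic conditions:
  account age ≤ 1804 days: 3415 ≤ 1804 is false
  department = finance: finance == finance is true
  role = owner: viewer == owner is false
  on corporate VPN: no → false
  MFA completed: no → false
  request hour (0-23) ≥ 9: 2 ≥ 9 is false
  request region = ap-south: eu-west == ap-south is false
  source IP on allow-list: no → false
  clearance level = 4: 4 == 4 is true
  session risk score ≥ 10: 100 ≥ 10 is true
  resource owner approved: yes → true
  device is managed: no → false
  role ∈ {admin, auditor, editor, owner}: viewer is not in the set → false
  NOT source IP on allow-list: no → true
  clearance level ≤ 4: 4 ≤ 4 is true
  NOT MFA completed: no → true
Combine:
[1] false OR true = true
[2] false OR false OR false = false
[3.2] NOT false = true
[3] false OR true OR false = true
[4.2] NOT true = false
[4] true OR false = true
[5] true OR false OR false = true
[6.1] NOT false = true
[6] true OR true = true
[7.3] NOT false = true
[7] true OR true OR true = true
[root] true AND false AND true AND true AND true AND true AND true = false
Overall: false → denied

Denied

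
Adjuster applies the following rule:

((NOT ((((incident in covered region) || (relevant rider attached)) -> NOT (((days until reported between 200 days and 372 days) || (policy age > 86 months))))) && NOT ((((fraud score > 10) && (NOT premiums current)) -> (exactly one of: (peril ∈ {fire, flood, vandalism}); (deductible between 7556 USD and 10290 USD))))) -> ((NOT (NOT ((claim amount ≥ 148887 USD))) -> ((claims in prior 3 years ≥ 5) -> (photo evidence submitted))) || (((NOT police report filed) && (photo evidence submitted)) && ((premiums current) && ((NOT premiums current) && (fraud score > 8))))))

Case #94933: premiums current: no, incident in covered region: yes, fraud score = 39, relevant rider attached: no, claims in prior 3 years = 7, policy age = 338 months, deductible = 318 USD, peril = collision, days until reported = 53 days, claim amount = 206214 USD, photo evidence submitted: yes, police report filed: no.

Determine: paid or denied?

Atomic conditions:
  incident in covered region: yes → true
  relevant rider attached: no → false
  days until reported between 200 days and 372 days: 53 in [200, 372] is false
  policy age > 86 months: 338 > 86 is true
  fraud score > 10: 39 > 10 is true
  NOT premiums current: no → true
  peril ∈ {fire, flood, vandalism}: collision is not in the set → false
  deductible between 7556 USD and 10290 USD: 318 in [7556, 10290] is false
  claim amount ≥ 148887 USD: 206214 ≥ 148887 is true
  claims in prior 3 years ≥ 5: 7 ≥ 5 is true
  photo evidence submitted: yes → true
  NOT police report filed: no → true
  premiums current: no → false
  fraud score > 8: 39 > 8 is true
Combine:
[1.1.1.1] true OR false = true
[1.1.1.2.1] false OR true = true
[1.1.1.2] NOT true = false
[1.1.1] true → false = false
[1.1] NOT false = true
[1.2.1.1] true AND true = true
[1.2.1.2] exactly-one(false, false) = false
[1.2.1] true → false = false
[1.2] NOT false = true
[1] true AND true = true
[2.1.1.1] NOT true = false
[2.1.1] NOT false = true
[2.1.2] true → true = true
[2.1] true → true = true
[2.2.1] true AND true = true
[2.2.2.2] true AND true = true
[2.2.2] false AND true = false
[2.2] true AND false = false
[2] true OR false = true
[root] true → true = true
Overall: true → paid

Paid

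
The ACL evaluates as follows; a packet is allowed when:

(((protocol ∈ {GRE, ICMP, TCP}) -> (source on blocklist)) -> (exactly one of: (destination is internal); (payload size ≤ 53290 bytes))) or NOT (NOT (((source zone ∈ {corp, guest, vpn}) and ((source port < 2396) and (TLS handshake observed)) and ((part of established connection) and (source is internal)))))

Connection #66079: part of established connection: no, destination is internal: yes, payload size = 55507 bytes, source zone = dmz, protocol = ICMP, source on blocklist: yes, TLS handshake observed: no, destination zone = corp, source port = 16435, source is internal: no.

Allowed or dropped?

Allowed

Atomic conditions:
  protocol ∈ {GRE, ICMP, TCP}: ICMP is in the set → true
  source on blocklist: yes → true
  destination is internal: yes → true
  payload size ≤ 53290 bytes: 55507 ≤ 53290 is false
  source zone ∈ {corp, guest, vpn}: dmz is not in the set → false
  source port < 2396: 16435 < 2396 is false
  TLS handshake observed: no → false
  part of established connection: no → false
  source is internal: no → false
Combine:
[1.1] true → true = true
[1.2] exactly-one(true, false) = true
[1] true → true = true
[2.1.1.2] false AND false = false
[2.1.1.3] false AND false = false
[2.1.1] false AND false AND false = false
[2.1] NOT false = true
[2] NOT true = false
[root] true OR false = true
Overall: true → allowed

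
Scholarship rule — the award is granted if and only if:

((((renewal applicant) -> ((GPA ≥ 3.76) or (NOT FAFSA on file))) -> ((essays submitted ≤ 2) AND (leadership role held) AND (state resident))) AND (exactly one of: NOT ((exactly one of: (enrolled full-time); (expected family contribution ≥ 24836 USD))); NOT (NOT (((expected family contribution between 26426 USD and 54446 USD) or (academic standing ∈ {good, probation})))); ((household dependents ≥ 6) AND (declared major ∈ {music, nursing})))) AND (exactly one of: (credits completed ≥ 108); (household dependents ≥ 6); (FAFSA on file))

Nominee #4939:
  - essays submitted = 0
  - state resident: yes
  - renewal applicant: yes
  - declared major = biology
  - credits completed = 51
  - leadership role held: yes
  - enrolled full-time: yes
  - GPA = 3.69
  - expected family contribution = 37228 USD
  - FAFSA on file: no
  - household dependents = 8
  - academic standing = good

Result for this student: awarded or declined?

Declined

Atomic conditions:
  renewal applicant: yes → true
  GPA ≥ 3.76: 3.69 ≥ 3.76 is false
  NOT FAFSA on file: no → true
  essays submitted ≤ 2: 0 ≤ 2 is true
  leadership role held: yes → true
  state resident: yes → true
  enrolled full-time: yes → true
  expected family contribution ≥ 24836 USD: 37228 ≥ 24836 is true
  expected family contribution between 26426 USD and 54446 USD: 37228 in [26426, 54446] is true
  academic standing ∈ {good, probation}: good is in the set → true
  household dependents ≥ 6: 8 ≥ 6 is true
  declared major ∈ {music, nursing}: biology is not in the set → false
  credits completed ≥ 108: 51 ≥ 108 is false
  FAFSA on file: no → false
Combine:
[1.1.1.2] false OR true = true
[1.1.1] true → true = true
[1.1.2] true AND true AND true = true
[1.1] true → true = true
[1.2.1.1] exactly-one(true, true) = false
[1.2.1] NOT false = true
[1.2.2.1.1] true OR true = true
[1.2.2.1] NOT true = false
[1.2.2] NOT false = true
[1.2.3] true AND false = false
[1.2] exactly-one(true, true, false) = false
[1] true AND false = false
[2] exactly-one(false, true, false) = true
[root] false AND true = false
Overall: false → declined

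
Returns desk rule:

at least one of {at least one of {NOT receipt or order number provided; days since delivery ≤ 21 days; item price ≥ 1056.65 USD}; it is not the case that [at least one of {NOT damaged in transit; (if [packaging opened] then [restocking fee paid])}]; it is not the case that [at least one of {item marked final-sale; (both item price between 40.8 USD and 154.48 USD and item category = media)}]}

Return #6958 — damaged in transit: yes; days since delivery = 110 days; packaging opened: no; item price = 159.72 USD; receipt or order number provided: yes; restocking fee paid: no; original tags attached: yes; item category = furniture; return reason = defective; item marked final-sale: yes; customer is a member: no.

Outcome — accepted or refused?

Refused

Atomic conditions:
  NOT receipt or order number provided: yes → false
  days since delivery ≤ 21 days: 110 ≤ 21 is false
  item price ≥ 1056.65 USD: 159.72 ≥ 1056.65 is false
  NOT damaged in transit: yes → false
  packaging opened: no → false
  restocking fee paid: no → false
  item marked final-sale: yes → true
  item price between 40.8 USD and 154.48 USD: 159.72 in [40.8, 154.48] is false
  item category = media: furniture == media is false
Combine:
[1] false OR false OR false = false
[2.1.2] false → false (antecedent false ⇒ implication holds) = true
[2.1] false OR true = true
[2] NOT true = false
[3.1.2] false AND false = false
[3.1] true OR false = true
[3] NOT true = false
[root] false OR false OR false = false
Overall: false → refused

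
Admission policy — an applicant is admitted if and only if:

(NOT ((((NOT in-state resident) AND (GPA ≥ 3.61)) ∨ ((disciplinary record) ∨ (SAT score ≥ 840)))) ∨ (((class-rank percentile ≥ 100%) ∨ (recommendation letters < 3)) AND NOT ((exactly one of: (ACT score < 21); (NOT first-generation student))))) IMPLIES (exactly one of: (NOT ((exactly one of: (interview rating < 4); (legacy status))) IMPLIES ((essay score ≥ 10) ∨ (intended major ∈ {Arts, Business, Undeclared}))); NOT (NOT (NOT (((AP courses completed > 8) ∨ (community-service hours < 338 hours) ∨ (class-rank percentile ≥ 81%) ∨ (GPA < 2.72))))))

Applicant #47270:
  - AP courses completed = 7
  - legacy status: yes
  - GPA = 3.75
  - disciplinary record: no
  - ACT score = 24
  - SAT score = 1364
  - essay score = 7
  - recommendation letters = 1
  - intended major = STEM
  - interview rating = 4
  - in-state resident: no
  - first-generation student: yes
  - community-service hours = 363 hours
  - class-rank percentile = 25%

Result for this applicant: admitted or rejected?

Rejected

Atomic conditions:
  NOT in-state resident: no → true
  GPA ≥ 3.61: 3.75 ≥ 3.61 is true
  disciplinary record: no → false
  SAT score ≥ 840: 1364 ≥ 840 is true
  class-rank percentile ≥ 100%: 25 ≥ 100 is false
  recommendation letters < 3: 1 < 3 is true
  ACT score < 21: 24 < 21 is false
  NOT first-generation student: yes → false
  interview rating < 4: 4 < 4 is false
  legacy status: yes → true
  essay score ≥ 10: 7 ≥ 10 is false
  intended major ∈ {Arts, Business, Undeclared}: STEM is not in the set → false
  AP courses completed > 8: 7 > 8 is false
  community-service hours < 338 hours: 363 < 338 is false
  class-rank percentile ≥ 81%: 25 ≥ 81 is false
  GPA < 2.72: 3.75 < 2.72 is false
Combine:
[1.1.1.1] true AND true = true
[1.1.1.2] false OR true = true
[1.1.1] true OR true = true
[1.1] NOT true = false
[1.2.1] false OR true = true
[1.2.2.1] exactly-one(false, false) = false
[1.2.2] NOT false = true
[1.2] true AND true = true
[1] false OR true = true
[2.1.1.1] exactly-one(false, true) = true
[2.1.1] NOT true = false
[2.1.2] false OR false = false
[2.1] false → false (antecedent false ⇒ implication holds) = true
[2.2.1.1.1] false OR false OR false OR false = false
[2.2.1.1] NOT false = true
[2.2.1] NOT true = false
[2.2] NOT false = true
[2] exactly-one(true, true) = false
[root] true → false = false
Overall: false → rejected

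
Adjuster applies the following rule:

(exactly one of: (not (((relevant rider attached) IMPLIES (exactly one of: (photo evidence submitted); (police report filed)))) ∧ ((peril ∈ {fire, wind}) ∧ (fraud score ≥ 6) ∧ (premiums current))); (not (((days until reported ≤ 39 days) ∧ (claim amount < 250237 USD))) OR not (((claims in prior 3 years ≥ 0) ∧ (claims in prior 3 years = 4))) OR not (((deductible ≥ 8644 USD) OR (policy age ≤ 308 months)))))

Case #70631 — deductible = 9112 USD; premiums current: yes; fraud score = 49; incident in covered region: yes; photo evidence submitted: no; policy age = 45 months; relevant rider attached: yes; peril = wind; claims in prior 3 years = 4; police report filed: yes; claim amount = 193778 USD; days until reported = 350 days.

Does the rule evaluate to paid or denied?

Paid

Atomic conditions:
  relevant rider attached: yes → true
  photo evidence submitted: no → false
  police report filed: yes → true
  peril ∈ {fire, wind}: wind is in the set → true
  fraud score ≥ 6: 49 ≥ 6 is true
  premiums current: yes → true
  days until reported ≤ 39 days: 350 ≤ 39 is false
  claim amount < 250237 USD: 193778 < 250237 is true
  claims in prior 3 years ≥ 0: 4 ≥ 0 is true
  claims in prior 3 years = 4: 4 == 4 is true
  deductible ≥ 8644 USD: 9112 ≥ 8644 is true
  policy age ≤ 308 months: 45 ≤ 308 is true
Combine:
[1.1.1.2] exactly-one(false, true) = true
[1.1.1] true → true = true
[1.1] NOT true = false
[1.2] true AND true AND true = true
[1] false AND true = false
[2.1.1] false AND true = false
[2.1] NOT false = true
[2.2.1] true AND true = true
[2.2] NOT true = false
[2.3.1] true OR true = true
[2.3] NOT true = false
[2] true OR false OR false = true
[root] exactly-one(false, true) = true
Overall: true → paid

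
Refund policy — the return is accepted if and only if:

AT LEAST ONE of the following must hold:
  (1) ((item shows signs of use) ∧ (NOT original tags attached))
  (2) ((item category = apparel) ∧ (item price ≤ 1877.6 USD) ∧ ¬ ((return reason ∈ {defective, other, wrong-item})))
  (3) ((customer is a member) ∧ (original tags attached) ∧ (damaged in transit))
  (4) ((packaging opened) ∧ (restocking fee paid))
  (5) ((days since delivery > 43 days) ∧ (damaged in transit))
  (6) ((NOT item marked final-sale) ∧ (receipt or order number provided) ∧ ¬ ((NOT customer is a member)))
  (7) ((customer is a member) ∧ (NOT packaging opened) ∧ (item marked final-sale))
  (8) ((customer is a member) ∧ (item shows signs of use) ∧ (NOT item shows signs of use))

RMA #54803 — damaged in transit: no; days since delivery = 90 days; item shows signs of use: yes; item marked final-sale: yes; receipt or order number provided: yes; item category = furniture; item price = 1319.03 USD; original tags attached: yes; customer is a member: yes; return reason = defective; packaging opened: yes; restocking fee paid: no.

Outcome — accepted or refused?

Atomic conditions:
  item shows signs of use: yes → true
  NOT original tags attached: yes → false
  item category = apparel: furniture == apparel is false
  item price ≤ 1877.6 USD: 1319.03 ≤ 1877.6 is true
  return reason ∈ {defective, other, wrong-item}: defective is in the set → true
  customer is a member: yes → true
  original tags attached: yes → true
  damaged in transit: no → false
  packaging opened: yes → true
  restocking fee paid: no → false
  days since delivery > 43 days: 90 > 43 is true
  NOT item marked final-sale: yes → false
  receipt or order number provided: yes → true
  NOT customer is a member: yes → false
  NOT packaging opened: yes → false
  item marked final-sale: yes → true
  NOT item shows signs of use: yes → false
Combine:
[1] true AND false = false
[2.3] NOT true = false
[2] false AND true AND false = false
[3] true AND true AND false = false
[4] true AND false = false
[5] true AND false = false
[6.3] NOT false = true
[6] false AND true AND true = false
[7] true AND false AND true = false
[8] true AND true AND false = false
[root] false OR false OR false OR false OR false OR false OR false OR false = false
Overall: false → refused

Refused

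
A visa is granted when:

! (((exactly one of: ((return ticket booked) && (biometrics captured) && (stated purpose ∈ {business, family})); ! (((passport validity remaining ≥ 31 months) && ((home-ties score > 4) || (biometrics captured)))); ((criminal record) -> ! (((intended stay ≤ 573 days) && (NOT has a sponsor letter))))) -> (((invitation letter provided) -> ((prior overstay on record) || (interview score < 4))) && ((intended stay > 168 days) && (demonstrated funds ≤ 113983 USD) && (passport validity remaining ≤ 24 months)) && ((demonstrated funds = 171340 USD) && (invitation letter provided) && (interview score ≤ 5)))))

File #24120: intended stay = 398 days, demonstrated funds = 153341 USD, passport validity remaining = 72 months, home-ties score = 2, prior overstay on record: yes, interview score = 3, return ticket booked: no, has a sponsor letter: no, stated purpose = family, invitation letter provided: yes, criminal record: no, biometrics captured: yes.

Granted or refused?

Granted

Atomic conditions:
  return ticket booked: no → false
  biometrics captured: yes → true
  stated purpose ∈ {business, family}: family is in the set → true
  passport validity remaining ≥ 31 months: 72 ≥ 31 is true
  home-ties score > 4: 2 > 4 is false
  criminal record: no → false
  intended stay ≤ 573 days: 398 ≤ 573 is true
  NOT has a sponsor letter: no → true
  invitation letter provided: yes → true
  prior overstay on record: yes → true
  interview score < 4: 3 < 4 is true
  intended stay > 168 days: 398 > 168 is true
  demonstrated funds ≤ 113983 USD: 153341 ≤ 113983 is false
  passport validity remaining ≤ 24 months: 72 ≤ 24 is false
  demonstrated funds = 171340 USD: 153341 == 171340 is false
  interview score ≤ 5: 3 ≤ 5 is true
Combine:
[1.1.1] false AND true AND true = false
[1.1.2.1.2] false OR true = true
[1.1.2.1] true AND true = true
[1.1.2] NOT true = false
[1.1.3.2.1] true AND true = true
[1.1.3.2] NOT true = false
[1.1.3] false → false (antecedent false ⇒ implication holds) = true
[1.1] exactly-one(false, false, true) = true
[1.2.1.2] true OR true = true
[1.2.1] true → true = true
[1.2.2] true AND false AND false = false
[1.2.3] false AND true AND true = false
[1.2] true AND false AND false = false
[1] true → false = false
[root] NOT false = true
Overall: true → granted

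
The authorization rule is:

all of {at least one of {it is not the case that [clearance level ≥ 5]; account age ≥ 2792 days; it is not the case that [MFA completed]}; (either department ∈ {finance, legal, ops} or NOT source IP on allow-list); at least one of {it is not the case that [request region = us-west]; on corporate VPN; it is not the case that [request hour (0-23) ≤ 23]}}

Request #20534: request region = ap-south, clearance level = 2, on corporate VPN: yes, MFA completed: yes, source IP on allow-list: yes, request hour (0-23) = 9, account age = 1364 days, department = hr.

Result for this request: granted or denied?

Atomic conditions:
  clearance level ≥ 5: 2 ≥ 5 is false
  account age ≥ 2792 days: 1364 ≥ 2792 is false
  MFA completed: yes → true
  department ∈ {finance, legal, ops}: hr is not in the set → false
  NOT source IP on allow-list: yes → false
  request region = us-west: ap-south == us-west is false
  on corporate VPN: yes → true
  request hour (0-23) ≤ 23: 9 ≤ 23 is true
Combine:
[1.1] NOT false = true
[1.3] NOT true = false
[1] true OR false OR false = true
[2] false OR false = false
[3.1] NOT false = true
[3.3] NOT true = false
[3] true OR true OR false = true
[root] true AND false AND true = false
Overall: false → denied

Denied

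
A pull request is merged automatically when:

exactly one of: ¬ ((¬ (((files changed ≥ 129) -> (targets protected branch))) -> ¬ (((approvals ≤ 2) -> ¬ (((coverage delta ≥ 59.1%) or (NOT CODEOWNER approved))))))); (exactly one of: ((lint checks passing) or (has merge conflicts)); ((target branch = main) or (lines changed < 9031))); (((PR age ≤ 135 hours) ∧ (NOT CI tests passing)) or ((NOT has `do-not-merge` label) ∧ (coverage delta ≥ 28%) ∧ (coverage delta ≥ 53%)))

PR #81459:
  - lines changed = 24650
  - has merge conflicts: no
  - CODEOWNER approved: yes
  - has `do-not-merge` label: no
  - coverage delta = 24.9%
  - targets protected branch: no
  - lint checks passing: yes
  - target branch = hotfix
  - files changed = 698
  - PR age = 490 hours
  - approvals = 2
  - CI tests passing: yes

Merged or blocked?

Atomic conditions:
  files changed ≥ 129: 698 ≥ 129 is true
  targets protected branch: no → false
  approvals ≤ 2: 2 ≤ 2 is true
  coverage delta ≥ 59.1%: 24.9 ≥ 59.1 is false
  NOT CODEOWNER approved: yes → false
  lint checks passing: yes → true
  has merge conflicts: no → false
  target branch = main: hotfix == main is false
  lines changed < 9031: 24650 < 9031 is false
  PR age ≤ 135 hours: 490 ≤ 135 is false
  NOT CI tests passing: yes → false
  NOT has `do-not-merge` label: no → true
  coverage delta ≥ 28%: 24.9 ≥ 28 is false
  coverage delta ≥ 53%: 24.9 ≥ 53 is false
Combine:
[1.1.1.1] true → false = false
[1.1.1] NOT false = true
[1.1.2.1.2.1] false OR false = false
[1.1.2.1.2] NOT false = true
[1.1.2.1] true → true = true
[1.1.2] NOT true = false
[1.1] true → false = false
[1] NOT false = true
[2.1] true OR false = true
[2.2] false OR false = false
[2] exactly-one(true, false) = true
[3.1] false AND false = false
[3.2] true AND false AND false = false
[3] false OR false = false
[root] exactly-one(true, true, false) = false
Overall: false → blocked

Blocked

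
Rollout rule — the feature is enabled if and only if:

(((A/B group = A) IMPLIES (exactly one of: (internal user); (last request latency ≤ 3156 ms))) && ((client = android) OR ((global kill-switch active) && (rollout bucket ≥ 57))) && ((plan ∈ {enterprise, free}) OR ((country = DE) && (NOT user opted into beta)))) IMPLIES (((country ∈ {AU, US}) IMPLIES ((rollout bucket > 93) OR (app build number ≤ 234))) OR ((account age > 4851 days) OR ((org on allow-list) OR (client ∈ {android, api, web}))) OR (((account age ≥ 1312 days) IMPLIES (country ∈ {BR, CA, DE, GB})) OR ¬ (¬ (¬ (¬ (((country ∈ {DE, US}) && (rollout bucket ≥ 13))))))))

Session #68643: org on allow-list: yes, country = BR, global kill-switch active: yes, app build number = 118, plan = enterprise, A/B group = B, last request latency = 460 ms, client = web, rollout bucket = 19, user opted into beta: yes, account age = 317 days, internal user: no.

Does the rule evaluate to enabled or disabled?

Enabled

Atomic conditions:
  A/B group = A: B == A is false
  internal user: no → false
  last request latency ≤ 3156 ms: 460 ≤ 3156 is true
  client = android: web == android is false
  global kill-switch active: yes → true
  rollout bucket ≥ 57: 19 ≥ 57 is false
  plan ∈ {enterprise, free}: enterprise is in the set → true
  country = DE: BR == DE is false
  NOT user opted into beta: yes → false
  country ∈ {AU, US}: BR is not in the set → false
  rollout bucket > 93: 19 > 93 is false
  app build number ≤ 234: 118 ≤ 234 is true
  account age > 4851 days: 317 > 4851 is false
  org on allow-list: yes → true
  client ∈ {android, api, web}: web is in the set → true
  account age ≥ 1312 days: 317 ≥ 1312 is false
  country ∈ {BR, CA, DE, GB}: BR is in the set → true
  country ∈ {DE, US}: BR is not in the set → false
  rollout bucket ≥ 13: 19 ≥ 13 is true
Combine:
[1.1.2] exactly-one(false, true) = true
[1.1] false → true (antecedent false ⇒ implication holds) = true
[1.2.2] true AND false = false
[1.2] false OR false = false
[1.3.2] false AND false = false
[1.3] true OR false = true
[1] true AND false AND true = false
[2.1.2] false OR true = true
[2.1] false → true (antecedent false ⇒ implication holds) = true
[2.2.2] true OR true = true
[2.2] false OR true = true
[2.3.1] false → true (antecedent false ⇒ implication holds) = true
[2.3.2.1.1.1.1] false AND true = false
[2.3.2.1.1.1] NOT false = true
[2.3.2.1.1] NOT true = false
[2.3.2.1] NOT false = true
[2.3.2] NOT true = false
[2.3] true OR false = true
[2] true OR true OR true = true
[root] false → true (antecedent false ⇒ implication holds) = true
Overall: true → enabled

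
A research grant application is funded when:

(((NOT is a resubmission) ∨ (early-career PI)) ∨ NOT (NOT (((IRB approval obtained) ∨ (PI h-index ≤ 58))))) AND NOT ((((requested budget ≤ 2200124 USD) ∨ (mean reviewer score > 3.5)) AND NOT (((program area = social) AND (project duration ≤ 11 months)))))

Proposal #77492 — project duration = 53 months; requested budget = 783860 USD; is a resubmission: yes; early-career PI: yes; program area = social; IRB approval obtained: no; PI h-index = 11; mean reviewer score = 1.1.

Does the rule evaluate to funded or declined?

Atomic conditions:
  NOT is a resubmission: yes → false
  early-career PI: yes → true
  IRB approval obtained: no → false
  PI h-index ≤ 58: 11 ≤ 58 is true
  requested budget ≤ 2200124 USD: 783860 ≤ 2200124 is true
  mean reviewer score > 3.5: 1.1 > 3.5 is false
  program area = social: social == social is true
  project duration ≤ 11 months: 53 ≤ 11 is false
Combine:
[1.1] false OR true = true
[1.2.1.1] false OR true = true
[1.2.1] NOT true = false
[1.2] NOT false = true
[1] true OR true = true
[2.1.1] true OR false = true
[2.1.2.1] true AND false = false
[2.1.2] NOT false = true
[2.1] true AND true = true
[2] NOT true = false
[root] true AND false = false
Overall: false → declined

Declined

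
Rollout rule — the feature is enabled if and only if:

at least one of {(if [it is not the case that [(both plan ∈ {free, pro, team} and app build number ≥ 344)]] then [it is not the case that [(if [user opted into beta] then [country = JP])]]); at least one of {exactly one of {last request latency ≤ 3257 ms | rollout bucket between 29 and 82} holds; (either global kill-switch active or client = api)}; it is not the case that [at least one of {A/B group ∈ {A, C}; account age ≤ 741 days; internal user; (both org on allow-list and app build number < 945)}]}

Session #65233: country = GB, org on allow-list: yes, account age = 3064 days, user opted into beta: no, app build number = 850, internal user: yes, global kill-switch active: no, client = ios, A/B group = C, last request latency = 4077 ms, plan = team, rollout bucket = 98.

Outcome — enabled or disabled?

Atomic conditions:
  plan ∈ {free, pro, team}: team is in the set → true
  app build number ≥ 344: 850 ≥ 344 is true
  user opted into beta: no → false
  country = JP: GB == JP is false
  last request latency ≤ 3257 ms: 4077 ≤ 3257 is false
  rollout bucket between 29 and 82: 98 in [29, 82] is false
  global kill-switch active: no → false
  client = api: ios == api is false
  A/B group ∈ {A, C}: C is in the set → true
  account age ≤ 741 days: 3064 ≤ 741 is false
  internal user: yes → true
  org on allow-list: yes → true
  app build number < 945: 850 < 945 is true
Combine:
[1.1.1] true AND true = true
[1.1] NOT true = false
[1.2.1] false → false (antecedent false ⇒ implication holds) = true
[1.2] NOT true = false
[1] false → false (antecedent false ⇒ implication holds) = true
[2.1] exactly-one(false, false) = false
[2.2] false OR false = false
[2] false OR false = false
[3.1.4] true AND true = true
[3.1] true OR false OR true OR true = true
[3] NOT true = false
[root] true OR false OR false = true
Overall: true → enabled

Enabled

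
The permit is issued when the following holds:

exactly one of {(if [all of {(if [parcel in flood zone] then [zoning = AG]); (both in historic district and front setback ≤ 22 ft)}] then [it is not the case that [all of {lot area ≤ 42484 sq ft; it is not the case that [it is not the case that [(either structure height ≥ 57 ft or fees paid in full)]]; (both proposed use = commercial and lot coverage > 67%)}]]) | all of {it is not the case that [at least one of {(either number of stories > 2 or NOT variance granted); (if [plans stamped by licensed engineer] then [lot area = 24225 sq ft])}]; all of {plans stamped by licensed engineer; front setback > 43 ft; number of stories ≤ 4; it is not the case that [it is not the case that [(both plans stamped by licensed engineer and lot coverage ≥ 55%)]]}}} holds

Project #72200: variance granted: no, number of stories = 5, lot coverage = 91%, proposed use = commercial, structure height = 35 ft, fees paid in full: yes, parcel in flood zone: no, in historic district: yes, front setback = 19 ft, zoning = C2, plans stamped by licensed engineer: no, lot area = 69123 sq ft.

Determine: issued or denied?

Issued

Atomic conditions:
  parcel in flood zone: no → false
  zoning = AG: C2 == AG is false
  in historic district: yes → true
  front setback ≤ 22 ft: 19 ≤ 22 is true
  lot area ≤ 42484 sq ft: 69123 ≤ 42484 is false
  structure height ≥ 57 ft: 35 ≥ 57 is false
  fees paid in full: yes → true
  proposed use = commercial: commercial == commercial is true
  lot coverage > 67%: 91 > 67 is true
  number of stories > 2: 5 > 2 is true
  NOT variance granted: no → true
  plans stamped by licensed engineer: no → false
  lot area = 24225 sq ft: 69123 == 24225 is false
  front setback > 43 ft: 19 > 43 is false
  number of stories ≤ 4: 5 ≤ 4 is false
  lot coverage ≥ 55%: 91 ≥ 55 is true
Combine:
[1.1.1] false → false (antecedent false ⇒ implication holds) = true
[1.1.2] true AND true = true
[1.1] true AND true = true
[1.2.1.2.1.1] false OR true = true
[1.2.1.2.1] NOT true = false
[1.2.1.2] NOT false = true
[1.2.1.3] true AND true = true
[1.2.1] false AND true AND true = false
[1.2] NOT false = true
[1] true → true = true
[2.1.1.1] true OR true = true
[2.1.1.2] false → false (antecedent false ⇒ implication holds) = true
[2.1.1] true OR true = true
[2.1] NOT true = false
[2.2.4.1.1] false AND true = false
[2.2.4.1] NOT false = true
[2.2.4] NOT true = false
[2.2] false AND false AND false AND false = false
[2] false AND false = false
[root] exactly-one(true, false) = true
Overall: true → issued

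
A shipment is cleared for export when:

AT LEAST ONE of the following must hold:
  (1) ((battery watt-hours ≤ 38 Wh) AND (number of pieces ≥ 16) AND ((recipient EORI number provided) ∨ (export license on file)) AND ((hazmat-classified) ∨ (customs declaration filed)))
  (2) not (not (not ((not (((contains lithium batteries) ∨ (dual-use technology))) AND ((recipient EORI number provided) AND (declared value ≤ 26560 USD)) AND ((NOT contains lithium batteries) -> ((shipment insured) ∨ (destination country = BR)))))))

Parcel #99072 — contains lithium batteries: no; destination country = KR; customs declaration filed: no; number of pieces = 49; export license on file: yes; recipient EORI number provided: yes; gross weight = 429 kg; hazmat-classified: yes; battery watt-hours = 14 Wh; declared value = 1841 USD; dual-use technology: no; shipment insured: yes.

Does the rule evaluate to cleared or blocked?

Atomic conditions:
  battery watt-hours ≤ 38 Wh: 14 ≤ 38 is true
  number of pieces ≥ 16: 49 ≥ 16 is true
  recipient EORI number provided: yes → true
  export license on file: yes → true
  hazmat-classified: yes → true
  customs declaration filed: no → false
  contains lithium batteries: no → false
  dual-use technology: no → false
  declared value ≤ 26560 USD: 1841 ≤ 26560 is true
  NOT contains lithium batteries: no → true
  shipment insured: yes → true
  destination country = BR: KR == BR is false
Combine:
[1.3] true OR true = true
[1.4] true OR false = true
[1] true AND true AND true AND true = true
[2.1.1.1.1.1] false OR false = false
[2.1.1.1.1] NOT false = true
[2.1.1.1.2] true AND true = true
[2.1.1.1.3.2] true OR false = true
[2.1.1.1.3] true → true = true
[2.1.1.1] true AND true AND true = true
[2.1.1] NOT true = false
[2.1] NOT false = true
[2] NOT true = false
[root] true OR false = true
Overall: true → cleared

Cleared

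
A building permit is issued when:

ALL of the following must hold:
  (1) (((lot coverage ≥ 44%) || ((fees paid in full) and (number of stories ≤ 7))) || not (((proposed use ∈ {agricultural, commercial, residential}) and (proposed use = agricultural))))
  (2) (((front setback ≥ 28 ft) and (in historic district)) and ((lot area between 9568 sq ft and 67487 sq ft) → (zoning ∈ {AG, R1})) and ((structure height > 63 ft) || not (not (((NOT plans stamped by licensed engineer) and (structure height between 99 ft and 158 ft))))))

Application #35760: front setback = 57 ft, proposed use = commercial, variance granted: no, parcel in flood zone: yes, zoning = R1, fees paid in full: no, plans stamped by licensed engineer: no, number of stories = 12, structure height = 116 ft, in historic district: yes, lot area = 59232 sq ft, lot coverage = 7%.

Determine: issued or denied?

Atomic conditions:
  lot coverage ≥ 44%: 7 ≥ 44 is false
  fees paid in full: no → false
  number of stories ≤ 7: 12 ≤ 7 is false
  proposed use ∈ {agricultural, commercial, residential}: commercial is in the set → true
  proposed use = agricultural: commercial == agricultural is false
  front setback ≥ 28 ft: 57 ≥ 28 is true
  in historic district: yes → true
  lot area between 9568 sq ft and 67487 sq ft: 59232 in [9568, 67487] is true
  zoning ∈ {AG, R1}: R1 is in the set → true
  structure height > 63 ft: 116 > 63 is true
  NOT plans stamped by licensed engineer: no → true
  structure height between 99 ft and 158 ft: 116 in [99, 158] is true
Combine:
[1.1.2] false AND false = false
[1.1] false OR false = false
[1.2.1] true AND false = false
[1.2] NOT false = true
[1] false OR true = true
[2.1] true AND true = true
[2.2] true → true = true
[2.3.2.1.1] true AND true = true
[2.3.2.1] NOT true = false
[2.3.2] NOT false = true
[2.3] true OR true = true
[2] true AND true AND true = true
[root] true AND true = true
Overall: true → issued

Issued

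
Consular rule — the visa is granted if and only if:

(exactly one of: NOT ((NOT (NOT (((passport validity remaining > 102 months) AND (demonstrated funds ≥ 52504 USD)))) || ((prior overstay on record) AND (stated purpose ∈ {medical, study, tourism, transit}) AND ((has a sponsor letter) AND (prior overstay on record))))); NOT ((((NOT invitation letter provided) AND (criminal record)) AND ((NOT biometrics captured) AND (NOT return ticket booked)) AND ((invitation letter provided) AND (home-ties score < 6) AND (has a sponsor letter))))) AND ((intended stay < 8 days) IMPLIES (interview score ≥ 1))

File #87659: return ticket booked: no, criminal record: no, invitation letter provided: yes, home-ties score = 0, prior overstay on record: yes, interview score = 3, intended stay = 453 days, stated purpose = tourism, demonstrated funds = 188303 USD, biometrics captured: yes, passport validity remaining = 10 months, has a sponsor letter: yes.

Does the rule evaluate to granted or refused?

Granted

Atomic conditions:
  passport validity remaining > 102 months: 10 > 102 is false
  demonstrated funds ≥ 52504 USD: 188303 ≥ 52504 is true
  prior overstay on record: yes → true
  stated purpose ∈ {medical, study, tourism, transit}: tourism is in the set → true
  has a sponsor letter: yes → true
  NOT invitation letter provided: yes → false
  criminal record: no → false
  NOT biometrics captured: yes → false
  NOT return ticket booked: no → true
  invitation letter provided: yes → true
  home-ties score < 6: 0 < 6 is true
  intended stay < 8 days: 453 < 8 is false
  interview score ≥ 1: 3 ≥ 1 is true
Combine:
[1.1.1.1.1.1] false AND true = false
[1.1.1.1.1] NOT false = true
[1.1.1.1] NOT true = false
[1.1.1.2.3] true AND true = true
[1.1.1.2] true AND true AND true = true
[1.1.1] false OR true = true
[1.1] NOT true = false
[1.2.1.1] false AND false = false
[1.2.1.2] false AND true = false
[1.2.1.3] true AND true AND true = true
[1.2.1] false AND false AND true = false
[1.2] NOT false = true
[1] exactly-one(false, true) = true
[2] false → true (antecedent false ⇒ implication holds) = true
[root] true AND true = true
Overall: true → granted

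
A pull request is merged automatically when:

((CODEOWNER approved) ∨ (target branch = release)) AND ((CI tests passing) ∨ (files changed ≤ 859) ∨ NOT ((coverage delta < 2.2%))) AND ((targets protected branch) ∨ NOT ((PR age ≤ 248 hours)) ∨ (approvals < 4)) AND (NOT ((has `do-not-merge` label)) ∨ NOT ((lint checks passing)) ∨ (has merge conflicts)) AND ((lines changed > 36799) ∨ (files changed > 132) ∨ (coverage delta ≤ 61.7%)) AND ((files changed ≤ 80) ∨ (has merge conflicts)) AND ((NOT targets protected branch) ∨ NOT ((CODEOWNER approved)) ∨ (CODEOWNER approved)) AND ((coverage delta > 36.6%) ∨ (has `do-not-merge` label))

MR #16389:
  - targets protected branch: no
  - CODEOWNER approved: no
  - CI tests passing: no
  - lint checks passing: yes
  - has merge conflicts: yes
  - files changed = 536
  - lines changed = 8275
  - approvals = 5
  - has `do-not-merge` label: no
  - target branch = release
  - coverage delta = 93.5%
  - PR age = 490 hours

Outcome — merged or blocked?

Merged

Atomic conditions:
  CODEOWNER approved: no → false
  target branch = release: release == release is true
  CI tests passing: no → false
  files changed ≤ 859: 536 ≤ 859 is true
  coverage delta < 2.2%: 93.5 < 2.2 is false
  targets protected branch: no → false
  PR age ≤ 248 hours: 490 ≤ 248 is false
  approvals < 4: 5 < 4 is false
  has `do-not-merge` label: no → false
  lint checks passing: yes → true
  has merge conflicts: yes → true
  lines changed > 36799: 8275 > 36799 is false
  files changed > 132: 536 > 132 is true
  coverage delta ≤ 61.7%: 93.5 ≤ 61.7 is false
  files changed ≤ 80: 536 ≤ 80 is false
  NOT targets protected branch: no → true
  coverage delta > 36.6%: 93.5 > 36.6 is true
Combine:
[1] false OR true = true
[2.3] NOT false = true
[2] false OR true OR true = true
[3.2] NOT false = true
[3] false OR true OR false = true
[4.1] NOT false = true
[4.2] NOT true = false
[4] true OR false OR true = true
[5] false OR true OR false = true
[6] false OR true = true
[7.2] NOT false = true
[7] true OR true OR false = true
[8] true OR false = true
[root] true AND true AND true AND true AND true AND true AND true AND true = true
Overall: true → merged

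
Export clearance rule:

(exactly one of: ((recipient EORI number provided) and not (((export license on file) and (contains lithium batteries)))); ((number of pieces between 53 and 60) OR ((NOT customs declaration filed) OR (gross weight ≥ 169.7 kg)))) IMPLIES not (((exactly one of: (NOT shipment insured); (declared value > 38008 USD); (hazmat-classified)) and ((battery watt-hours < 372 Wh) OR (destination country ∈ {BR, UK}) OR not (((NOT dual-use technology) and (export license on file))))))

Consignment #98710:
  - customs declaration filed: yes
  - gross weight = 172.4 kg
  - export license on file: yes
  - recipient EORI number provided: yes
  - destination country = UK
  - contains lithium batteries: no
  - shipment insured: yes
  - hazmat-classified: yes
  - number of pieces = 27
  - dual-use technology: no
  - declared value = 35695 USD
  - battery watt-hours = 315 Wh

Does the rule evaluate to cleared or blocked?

Atomic conditions:
  recipient EORI number provided: yes → true
  export license on file: yes → true
  contains lithium batteries: no → false
  number of pieces between 53 and 60: 27 in [53, 60] is false
  NOT customs declaration filed: yes → false
  gross weight ≥ 169.7 kg: 172.4 ≥ 169.7 is true
  NOT shipment insured: yes → false
  declared value > 38008 USD: 35695 > 38008 is false
  hazmat-classified: yes → true
  battery watt-hours < 372 Wh: 315 < 372 is true
  destination country ∈ {BR, UK}: UK is in the set → true
  NOT dual-use technology: no → true
Combine:
[1.1.2.1] true AND false = false
[1.1.2] NOT false = true
[1.1] true AND true = true
[1.2.2] false OR true = true
[1.2] false OR true = true
[1] exactly-one(true, true) = false
[2.1.1] exactly-one(false, false, true) = true
[2.1.2.3.1] true AND true = true
[2.1.2.3] NOT true = false
[2.1.2] true OR true OR false = true
[2.1] true AND true = true
[2] NOT true = false
[root] false → false (antecedent false ⇒ implication holds) = true
Overall: true → cleared

Cleared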